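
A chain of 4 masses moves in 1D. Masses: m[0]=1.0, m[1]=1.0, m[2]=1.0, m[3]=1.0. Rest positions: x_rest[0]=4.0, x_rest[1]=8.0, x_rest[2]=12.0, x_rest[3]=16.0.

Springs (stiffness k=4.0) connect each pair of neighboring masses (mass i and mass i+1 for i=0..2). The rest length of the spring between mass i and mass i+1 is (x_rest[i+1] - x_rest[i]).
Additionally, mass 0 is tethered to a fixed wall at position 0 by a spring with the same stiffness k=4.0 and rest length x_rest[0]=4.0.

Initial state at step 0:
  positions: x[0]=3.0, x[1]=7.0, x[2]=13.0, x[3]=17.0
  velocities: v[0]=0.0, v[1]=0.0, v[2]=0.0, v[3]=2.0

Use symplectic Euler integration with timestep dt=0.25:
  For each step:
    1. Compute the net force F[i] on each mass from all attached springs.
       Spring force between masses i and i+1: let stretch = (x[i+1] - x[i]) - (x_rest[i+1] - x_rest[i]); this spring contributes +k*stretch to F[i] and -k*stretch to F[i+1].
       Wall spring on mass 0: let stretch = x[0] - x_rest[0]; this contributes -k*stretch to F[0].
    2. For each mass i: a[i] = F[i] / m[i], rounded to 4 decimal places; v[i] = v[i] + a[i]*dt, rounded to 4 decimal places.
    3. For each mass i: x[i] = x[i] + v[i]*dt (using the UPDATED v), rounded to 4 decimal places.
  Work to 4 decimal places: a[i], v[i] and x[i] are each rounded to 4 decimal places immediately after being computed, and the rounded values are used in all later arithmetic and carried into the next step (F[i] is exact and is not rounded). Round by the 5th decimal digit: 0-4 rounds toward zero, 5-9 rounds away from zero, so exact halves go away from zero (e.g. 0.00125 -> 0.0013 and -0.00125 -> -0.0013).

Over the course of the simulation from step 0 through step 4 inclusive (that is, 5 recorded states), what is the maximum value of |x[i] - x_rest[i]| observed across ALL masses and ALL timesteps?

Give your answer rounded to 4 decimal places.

Answer: 1.7500

Derivation:
Step 0: x=[3.0000 7.0000 13.0000 17.0000] v=[0.0000 0.0000 0.0000 2.0000]
Step 1: x=[3.2500 7.5000 12.5000 17.5000] v=[1.0000 2.0000 -2.0000 2.0000]
Step 2: x=[3.7500 8.1875 12.0000 17.7500] v=[2.0000 2.7500 -2.0000 1.0000]
Step 3: x=[4.4219 8.7188 11.9844 17.5625] v=[2.6875 2.1250 -0.0625 -0.7500]
Step 4: x=[5.0625 8.9922 12.5469 16.9805] v=[2.5625 1.0937 2.2500 -2.3281]
Max displacement = 1.7500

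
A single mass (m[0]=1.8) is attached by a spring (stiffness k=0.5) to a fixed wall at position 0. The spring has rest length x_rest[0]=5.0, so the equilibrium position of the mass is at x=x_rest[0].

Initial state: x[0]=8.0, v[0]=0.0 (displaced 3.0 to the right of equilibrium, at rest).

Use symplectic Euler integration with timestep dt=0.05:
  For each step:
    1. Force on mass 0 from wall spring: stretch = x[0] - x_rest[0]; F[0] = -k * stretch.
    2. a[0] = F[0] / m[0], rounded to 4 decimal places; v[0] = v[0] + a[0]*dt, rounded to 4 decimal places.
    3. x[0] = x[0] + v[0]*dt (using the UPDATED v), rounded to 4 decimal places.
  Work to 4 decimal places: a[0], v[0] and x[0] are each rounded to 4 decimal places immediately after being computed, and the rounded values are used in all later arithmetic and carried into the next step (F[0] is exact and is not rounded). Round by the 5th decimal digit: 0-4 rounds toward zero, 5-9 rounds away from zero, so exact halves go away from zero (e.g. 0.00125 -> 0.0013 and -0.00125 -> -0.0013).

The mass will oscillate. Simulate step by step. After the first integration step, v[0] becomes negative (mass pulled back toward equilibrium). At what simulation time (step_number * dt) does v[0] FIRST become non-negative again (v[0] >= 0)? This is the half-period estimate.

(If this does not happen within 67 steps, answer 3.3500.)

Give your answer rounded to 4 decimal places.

Answer: 3.3500

Derivation:
Step 0: x=[8.0000] v=[0.0000]
Step 1: x=[7.9979] v=[-0.0417]
Step 2: x=[7.9937] v=[-0.0833]
Step 3: x=[7.9875] v=[-0.1249]
Step 4: x=[7.9792] v=[-0.1664]
Step 5: x=[7.9688] v=[-0.2078]
Step 6: x=[7.9564] v=[-0.2490]
Step 7: x=[7.9419] v=[-0.2901]
Step 8: x=[7.9254] v=[-0.3310]
Step 9: x=[7.9068] v=[-0.3716]
Step 10: x=[7.8862] v=[-0.4120]
Step 11: x=[7.8636] v=[-0.4521]
Step 12: x=[7.8390] v=[-0.4919]
Step 13: x=[7.8124] v=[-0.5313]
Step 14: x=[7.7839] v=[-0.5704]
Step 15: x=[7.7534] v=[-0.6091]
Step 16: x=[7.7210] v=[-0.6473]
Step 17: x=[7.6867] v=[-0.6851]
Step 18: x=[7.6506] v=[-0.7224]
Step 19: x=[7.6126] v=[-0.7592]
Step 20: x=[7.5728] v=[-0.7955]
Step 21: x=[7.5312] v=[-0.8312]
Step 22: x=[7.4879] v=[-0.8664]
Step 23: x=[7.4429] v=[-0.9010]
Step 24: x=[7.3962] v=[-0.9349]
Step 25: x=[7.3478] v=[-0.9682]
Step 26: x=[7.2978] v=[-1.0008]
Step 27: x=[7.2462] v=[-1.0327]
Step 28: x=[7.1930] v=[-1.0639]
Step 29: x=[7.1383] v=[-1.0944]
Step 30: x=[7.0821] v=[-1.1241]
Step 31: x=[7.0245] v=[-1.1530]
Step 32: x=[6.9654] v=[-1.1811]
Step 33: x=[6.9050] v=[-1.2084]
Step 34: x=[6.8433] v=[-1.2349]
Step 35: x=[6.7803] v=[-1.2605]
Step 36: x=[6.7160] v=[-1.2852]
Step 37: x=[6.6506] v=[-1.3090]
Step 38: x=[6.5840] v=[-1.3319]
Step 39: x=[6.5163] v=[-1.3539]
Step 40: x=[6.4476] v=[-1.3750]
Step 41: x=[6.3778] v=[-1.3951]
Step 42: x=[6.3071] v=[-1.4142]
Step 43: x=[6.2355] v=[-1.4324]
Step 44: x=[6.1630] v=[-1.4496]
Step 45: x=[6.0897] v=[-1.4658]
Step 46: x=[6.0157] v=[-1.4809]
Step 47: x=[5.9410] v=[-1.4950]
Step 48: x=[5.8656] v=[-1.5081]
Step 49: x=[5.7896] v=[-1.5201]
Step 50: x=[5.7130] v=[-1.5311]
Step 51: x=[5.6360] v=[-1.5410]
Step 52: x=[5.5585] v=[-1.5498]
Step 53: x=[5.4806] v=[-1.5576]
Step 54: x=[5.4024] v=[-1.5643]
Step 55: x=[5.3239] v=[-1.5699]
Step 56: x=[5.2452] v=[-1.5744]
Step 57: x=[5.1663] v=[-1.5778]
Step 58: x=[5.0873] v=[-1.5801]
Step 59: x=[5.0082] v=[-1.5813]
Step 60: x=[4.9291] v=[-1.5814]
Step 61: x=[4.8501] v=[-1.5804]
Step 62: x=[4.7712] v=[-1.5783]
Step 63: x=[4.6924] v=[-1.5751]
Step 64: x=[4.6139] v=[-1.5708]
Step 65: x=[4.5356] v=[-1.5654]
Step 66: x=[4.4577] v=[-1.5590]
Step 67: x=[4.3801] v=[-1.5515]
v[0] did not become non-negative within 67 steps; using fallback time=3.3500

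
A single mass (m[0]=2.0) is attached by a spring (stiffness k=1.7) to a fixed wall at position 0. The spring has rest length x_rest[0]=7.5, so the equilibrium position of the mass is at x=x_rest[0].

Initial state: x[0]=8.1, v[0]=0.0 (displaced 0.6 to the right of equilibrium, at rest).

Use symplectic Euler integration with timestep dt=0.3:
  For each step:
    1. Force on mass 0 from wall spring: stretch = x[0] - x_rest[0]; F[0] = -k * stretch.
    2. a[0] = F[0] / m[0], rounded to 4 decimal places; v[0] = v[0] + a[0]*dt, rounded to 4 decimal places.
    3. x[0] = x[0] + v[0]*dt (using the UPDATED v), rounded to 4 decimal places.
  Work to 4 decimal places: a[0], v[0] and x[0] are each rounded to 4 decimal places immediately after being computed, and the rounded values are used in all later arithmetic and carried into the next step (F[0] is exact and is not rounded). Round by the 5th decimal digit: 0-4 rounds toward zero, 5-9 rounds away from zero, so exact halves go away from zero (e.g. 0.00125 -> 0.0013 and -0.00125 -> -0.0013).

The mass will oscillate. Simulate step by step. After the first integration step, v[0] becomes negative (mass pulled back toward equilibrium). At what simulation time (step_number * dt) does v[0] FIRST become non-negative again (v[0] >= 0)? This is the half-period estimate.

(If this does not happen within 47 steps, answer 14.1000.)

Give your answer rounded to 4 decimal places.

Answer: 3.6000

Derivation:
Step 0: x=[8.1000] v=[0.0000]
Step 1: x=[8.0541] v=[-0.1530]
Step 2: x=[7.9658] v=[-0.2943]
Step 3: x=[7.8419] v=[-0.4131]
Step 4: x=[7.6918] v=[-0.5003]
Step 5: x=[7.5270] v=[-0.5492]
Step 6: x=[7.3602] v=[-0.5561]
Step 7: x=[7.2041] v=[-0.5205]
Step 8: x=[7.0706] v=[-0.4451]
Step 9: x=[6.9699] v=[-0.3356]
Step 10: x=[6.9098] v=[-0.2004]
Step 11: x=[6.8948] v=[-0.0499]
Step 12: x=[6.9261] v=[0.1044]
First v>=0 after going negative at step 12, time=3.6000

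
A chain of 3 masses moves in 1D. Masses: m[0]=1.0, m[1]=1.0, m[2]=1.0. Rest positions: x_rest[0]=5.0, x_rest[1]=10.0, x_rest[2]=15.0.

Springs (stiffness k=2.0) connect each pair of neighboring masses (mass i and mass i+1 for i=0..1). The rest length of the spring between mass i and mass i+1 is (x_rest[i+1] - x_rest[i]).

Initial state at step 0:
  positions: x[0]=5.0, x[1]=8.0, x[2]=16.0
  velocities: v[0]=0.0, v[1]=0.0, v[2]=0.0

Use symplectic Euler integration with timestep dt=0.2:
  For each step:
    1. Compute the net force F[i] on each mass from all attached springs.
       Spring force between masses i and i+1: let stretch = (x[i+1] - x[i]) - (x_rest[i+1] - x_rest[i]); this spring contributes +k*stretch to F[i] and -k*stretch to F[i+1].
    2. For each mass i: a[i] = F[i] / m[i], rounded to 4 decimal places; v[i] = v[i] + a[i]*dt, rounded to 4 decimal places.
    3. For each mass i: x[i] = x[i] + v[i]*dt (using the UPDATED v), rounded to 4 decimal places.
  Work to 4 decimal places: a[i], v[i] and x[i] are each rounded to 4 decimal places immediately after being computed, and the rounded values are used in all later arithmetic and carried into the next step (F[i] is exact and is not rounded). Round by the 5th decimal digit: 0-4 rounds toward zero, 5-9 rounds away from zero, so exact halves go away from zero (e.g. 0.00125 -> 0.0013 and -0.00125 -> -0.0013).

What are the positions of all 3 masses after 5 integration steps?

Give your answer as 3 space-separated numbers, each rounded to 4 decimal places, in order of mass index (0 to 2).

Answer: 3.8766 11.2366 13.8866

Derivation:
Step 0: x=[5.0000 8.0000 16.0000] v=[0.0000 0.0000 0.0000]
Step 1: x=[4.8400 8.4000 15.7600] v=[-0.8000 2.0000 -1.2000]
Step 2: x=[4.5648 9.1040 15.3312] v=[-1.3760 3.5200 -2.1440]
Step 3: x=[4.2527 9.9430 14.8042] v=[-1.5603 4.1952 -2.6349]
Step 4: x=[3.9959 10.7157 14.2883] v=[-1.2842 3.8636 -2.5794]
Step 5: x=[3.8766 11.2366 13.8866] v=[-0.5963 2.6047 -2.0084]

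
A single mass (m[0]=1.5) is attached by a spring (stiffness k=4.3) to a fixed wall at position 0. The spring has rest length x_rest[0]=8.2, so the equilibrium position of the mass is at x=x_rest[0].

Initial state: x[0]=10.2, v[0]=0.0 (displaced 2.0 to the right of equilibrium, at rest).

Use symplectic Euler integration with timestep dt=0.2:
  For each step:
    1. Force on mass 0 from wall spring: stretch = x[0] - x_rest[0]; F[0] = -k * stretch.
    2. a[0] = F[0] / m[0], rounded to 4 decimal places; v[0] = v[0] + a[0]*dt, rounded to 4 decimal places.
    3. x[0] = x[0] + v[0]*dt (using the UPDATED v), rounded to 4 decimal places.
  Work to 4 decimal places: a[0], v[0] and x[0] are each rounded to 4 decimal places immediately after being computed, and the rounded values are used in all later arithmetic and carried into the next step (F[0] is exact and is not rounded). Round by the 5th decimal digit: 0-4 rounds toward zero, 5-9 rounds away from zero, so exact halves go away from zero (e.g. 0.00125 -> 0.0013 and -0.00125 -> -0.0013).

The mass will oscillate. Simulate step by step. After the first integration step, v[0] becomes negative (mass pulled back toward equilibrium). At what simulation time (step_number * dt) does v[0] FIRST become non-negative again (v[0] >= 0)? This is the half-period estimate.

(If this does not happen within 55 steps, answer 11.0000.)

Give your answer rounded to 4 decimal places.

Step 0: x=[10.2000] v=[0.0000]
Step 1: x=[9.9707] v=[-1.1467]
Step 2: x=[9.5383] v=[-2.1619]
Step 3: x=[8.9525] v=[-2.9292]
Step 4: x=[8.2804] v=[-3.3606]
Step 5: x=[7.5991] v=[-3.4067]
Step 6: x=[6.9867] v=[-3.0622]
Step 7: x=[6.5134] v=[-2.3666]
Step 8: x=[6.2335] v=[-1.3996]
Step 9: x=[6.1791] v=[-0.2721]
Step 10: x=[6.3564] v=[0.8865]
First v>=0 after going negative at step 10, time=2.0000

Answer: 2.0000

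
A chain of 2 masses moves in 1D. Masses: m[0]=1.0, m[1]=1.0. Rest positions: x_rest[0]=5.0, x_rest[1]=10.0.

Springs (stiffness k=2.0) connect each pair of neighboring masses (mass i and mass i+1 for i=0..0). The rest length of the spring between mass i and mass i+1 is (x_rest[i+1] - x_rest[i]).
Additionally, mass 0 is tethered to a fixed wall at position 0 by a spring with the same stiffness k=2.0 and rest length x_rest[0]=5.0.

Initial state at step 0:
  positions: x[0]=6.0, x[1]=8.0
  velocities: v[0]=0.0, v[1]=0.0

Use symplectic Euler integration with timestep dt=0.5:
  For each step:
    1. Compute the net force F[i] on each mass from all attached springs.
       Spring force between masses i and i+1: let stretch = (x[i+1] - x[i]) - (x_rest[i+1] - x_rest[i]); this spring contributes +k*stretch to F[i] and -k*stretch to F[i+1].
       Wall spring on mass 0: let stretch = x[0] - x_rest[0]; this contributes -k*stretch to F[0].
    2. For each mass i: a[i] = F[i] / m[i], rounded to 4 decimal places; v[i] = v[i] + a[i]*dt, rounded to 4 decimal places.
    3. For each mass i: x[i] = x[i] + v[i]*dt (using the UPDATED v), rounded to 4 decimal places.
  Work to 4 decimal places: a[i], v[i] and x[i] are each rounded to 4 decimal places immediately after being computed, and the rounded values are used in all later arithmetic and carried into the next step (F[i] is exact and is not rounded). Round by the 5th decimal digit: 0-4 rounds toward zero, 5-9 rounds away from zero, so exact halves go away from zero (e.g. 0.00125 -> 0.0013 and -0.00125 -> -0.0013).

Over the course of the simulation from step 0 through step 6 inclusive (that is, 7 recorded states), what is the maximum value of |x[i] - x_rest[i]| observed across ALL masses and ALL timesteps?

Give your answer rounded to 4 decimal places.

Answer: 2.2813

Derivation:
Step 0: x=[6.0000 8.0000] v=[0.0000 0.0000]
Step 1: x=[4.0000 9.5000] v=[-4.0000 3.0000]
Step 2: x=[2.7500 10.7500] v=[-2.5000 2.5000]
Step 3: x=[4.1250 10.5000] v=[2.7500 -0.5000]
Step 4: x=[6.6250 9.5625] v=[5.0000 -1.8750]
Step 5: x=[7.2813 9.6563] v=[1.3125 0.1875]
Step 6: x=[5.4844 11.0626] v=[-3.5938 2.8125]
Max displacement = 2.2813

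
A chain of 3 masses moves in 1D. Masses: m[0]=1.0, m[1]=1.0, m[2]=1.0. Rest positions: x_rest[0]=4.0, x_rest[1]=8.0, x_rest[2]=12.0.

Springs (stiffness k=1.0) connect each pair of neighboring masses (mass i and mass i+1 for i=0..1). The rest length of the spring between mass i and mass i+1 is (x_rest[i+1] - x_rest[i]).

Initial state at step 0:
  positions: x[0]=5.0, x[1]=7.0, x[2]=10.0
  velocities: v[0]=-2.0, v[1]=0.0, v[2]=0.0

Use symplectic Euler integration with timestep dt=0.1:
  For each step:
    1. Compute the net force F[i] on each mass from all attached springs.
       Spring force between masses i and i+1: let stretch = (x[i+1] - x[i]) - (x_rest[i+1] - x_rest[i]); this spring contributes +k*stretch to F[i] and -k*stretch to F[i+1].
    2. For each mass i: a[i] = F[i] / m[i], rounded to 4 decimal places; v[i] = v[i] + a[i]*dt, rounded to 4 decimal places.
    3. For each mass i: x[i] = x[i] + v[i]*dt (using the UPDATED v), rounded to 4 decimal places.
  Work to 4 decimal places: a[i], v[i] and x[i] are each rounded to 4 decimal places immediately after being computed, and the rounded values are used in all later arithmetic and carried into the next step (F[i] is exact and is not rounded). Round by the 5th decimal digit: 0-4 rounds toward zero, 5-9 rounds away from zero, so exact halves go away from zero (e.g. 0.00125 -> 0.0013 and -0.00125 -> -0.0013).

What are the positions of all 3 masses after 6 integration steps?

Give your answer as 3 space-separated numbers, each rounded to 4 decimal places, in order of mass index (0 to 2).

Step 0: x=[5.0000 7.0000 10.0000] v=[-2.0000 0.0000 0.0000]
Step 1: x=[4.7800 7.0100 10.0100] v=[-2.2000 0.1000 0.1000]
Step 2: x=[4.5423 7.0277 10.0300] v=[-2.3770 0.1770 0.2000]
Step 3: x=[4.2895 7.0506 10.0600] v=[-2.5285 0.2287 0.2998]
Step 4: x=[4.0243 7.0760 10.0999] v=[-2.6524 0.2535 0.3989]
Step 5: x=[3.7496 7.1011 10.1496] v=[-2.7472 0.2507 0.4965]
Step 6: x=[3.4684 7.1231 10.2088] v=[-2.8121 0.2204 0.5917]

Answer: 3.4684 7.1231 10.2088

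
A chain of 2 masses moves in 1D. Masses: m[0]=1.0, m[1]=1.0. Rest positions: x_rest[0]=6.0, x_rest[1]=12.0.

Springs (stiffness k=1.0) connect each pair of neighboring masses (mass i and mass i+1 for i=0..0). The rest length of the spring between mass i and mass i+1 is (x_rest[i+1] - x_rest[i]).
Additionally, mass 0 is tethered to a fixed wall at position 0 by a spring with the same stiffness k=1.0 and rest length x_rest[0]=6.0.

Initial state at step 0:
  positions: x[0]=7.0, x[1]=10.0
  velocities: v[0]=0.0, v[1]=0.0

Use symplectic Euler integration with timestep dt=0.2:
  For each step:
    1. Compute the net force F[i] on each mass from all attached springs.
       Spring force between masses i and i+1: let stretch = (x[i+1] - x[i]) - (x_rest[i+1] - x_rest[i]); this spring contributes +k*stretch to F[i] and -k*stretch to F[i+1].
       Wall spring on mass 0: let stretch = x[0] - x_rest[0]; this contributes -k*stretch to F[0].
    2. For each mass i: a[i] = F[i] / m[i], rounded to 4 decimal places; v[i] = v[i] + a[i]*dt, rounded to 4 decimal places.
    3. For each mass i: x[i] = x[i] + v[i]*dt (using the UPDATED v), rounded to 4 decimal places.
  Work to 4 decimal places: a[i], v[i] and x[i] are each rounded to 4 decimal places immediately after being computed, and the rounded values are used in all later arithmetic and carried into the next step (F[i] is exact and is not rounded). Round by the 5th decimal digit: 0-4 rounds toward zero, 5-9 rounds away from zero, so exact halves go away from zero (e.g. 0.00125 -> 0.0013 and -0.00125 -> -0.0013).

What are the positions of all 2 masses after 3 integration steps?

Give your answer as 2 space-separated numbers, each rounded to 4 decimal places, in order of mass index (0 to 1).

Answer: 6.1261 10.6652

Derivation:
Step 0: x=[7.0000 10.0000] v=[0.0000 0.0000]
Step 1: x=[6.8400 10.1200] v=[-0.8000 0.6000]
Step 2: x=[6.5376 10.3488] v=[-1.5120 1.1440]
Step 3: x=[6.1261 10.6652] v=[-2.0573 1.5818]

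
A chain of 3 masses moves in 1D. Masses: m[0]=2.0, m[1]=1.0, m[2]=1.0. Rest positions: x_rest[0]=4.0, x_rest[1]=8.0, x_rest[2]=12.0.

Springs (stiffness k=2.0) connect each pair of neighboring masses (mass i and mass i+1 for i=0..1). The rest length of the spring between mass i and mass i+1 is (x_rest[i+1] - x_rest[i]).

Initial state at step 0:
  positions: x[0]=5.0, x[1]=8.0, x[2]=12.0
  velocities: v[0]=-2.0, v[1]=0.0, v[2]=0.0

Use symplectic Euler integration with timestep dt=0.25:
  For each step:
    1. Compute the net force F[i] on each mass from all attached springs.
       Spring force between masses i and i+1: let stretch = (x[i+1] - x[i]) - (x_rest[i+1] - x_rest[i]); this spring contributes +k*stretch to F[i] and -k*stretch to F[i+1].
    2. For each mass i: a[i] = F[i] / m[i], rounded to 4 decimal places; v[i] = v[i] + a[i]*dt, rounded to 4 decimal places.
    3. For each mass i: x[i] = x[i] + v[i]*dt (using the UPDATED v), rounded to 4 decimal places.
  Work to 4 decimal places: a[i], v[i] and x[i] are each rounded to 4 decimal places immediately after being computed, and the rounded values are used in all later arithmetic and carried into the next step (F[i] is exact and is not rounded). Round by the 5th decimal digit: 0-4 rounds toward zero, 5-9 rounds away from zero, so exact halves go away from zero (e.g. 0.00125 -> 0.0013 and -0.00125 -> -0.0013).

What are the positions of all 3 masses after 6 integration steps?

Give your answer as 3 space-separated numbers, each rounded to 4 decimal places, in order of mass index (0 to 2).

Step 0: x=[5.0000 8.0000 12.0000] v=[-2.0000 0.0000 0.0000]
Step 1: x=[4.4375 8.1250 12.0000] v=[-2.2500 0.5000 0.0000]
Step 2: x=[3.8555 8.2735 12.0156] v=[-2.3281 0.5938 0.0625]
Step 3: x=[3.2996 8.3375 12.0635] v=[-2.2236 0.2559 0.1915]
Step 4: x=[2.8086 8.2375 12.1456] v=[-1.9641 -0.4001 0.3285]
Step 5: x=[2.4069 7.9474 12.2392] v=[-1.6069 -1.1605 0.3745]
Step 6: x=[2.1015 7.5012 12.2964] v=[-1.2218 -1.7849 0.2286]

Answer: 2.1015 7.5012 12.2964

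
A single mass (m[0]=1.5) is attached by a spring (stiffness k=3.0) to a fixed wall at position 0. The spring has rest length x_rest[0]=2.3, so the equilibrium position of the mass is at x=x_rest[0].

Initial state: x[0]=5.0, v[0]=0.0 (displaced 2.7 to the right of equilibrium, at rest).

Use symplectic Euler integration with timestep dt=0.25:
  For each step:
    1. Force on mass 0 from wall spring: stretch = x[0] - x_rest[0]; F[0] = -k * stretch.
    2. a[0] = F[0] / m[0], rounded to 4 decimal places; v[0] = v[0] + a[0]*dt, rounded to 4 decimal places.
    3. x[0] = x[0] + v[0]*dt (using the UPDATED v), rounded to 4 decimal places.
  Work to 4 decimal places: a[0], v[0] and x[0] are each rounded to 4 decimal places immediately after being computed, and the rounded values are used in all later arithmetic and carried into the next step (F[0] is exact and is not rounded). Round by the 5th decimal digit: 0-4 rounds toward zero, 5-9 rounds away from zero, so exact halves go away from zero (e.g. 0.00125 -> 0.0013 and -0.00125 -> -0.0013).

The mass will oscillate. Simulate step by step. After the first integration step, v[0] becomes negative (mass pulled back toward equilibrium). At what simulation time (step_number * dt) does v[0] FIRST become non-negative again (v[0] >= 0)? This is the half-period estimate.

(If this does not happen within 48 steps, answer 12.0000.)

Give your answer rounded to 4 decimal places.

Step 0: x=[5.0000] v=[0.0000]
Step 1: x=[4.6625] v=[-1.3500]
Step 2: x=[4.0297] v=[-2.5313]
Step 3: x=[3.1807] v=[-3.3962]
Step 4: x=[2.2216] v=[-3.8366]
Step 5: x=[1.2723] v=[-3.7974]
Step 6: x=[0.4514] v=[-3.2836]
Step 7: x=[-0.1384] v=[-2.3593]
Step 8: x=[-0.4234] v=[-1.1401]
Step 9: x=[-0.3680] v=[0.2216]
First v>=0 after going negative at step 9, time=2.2500

Answer: 2.2500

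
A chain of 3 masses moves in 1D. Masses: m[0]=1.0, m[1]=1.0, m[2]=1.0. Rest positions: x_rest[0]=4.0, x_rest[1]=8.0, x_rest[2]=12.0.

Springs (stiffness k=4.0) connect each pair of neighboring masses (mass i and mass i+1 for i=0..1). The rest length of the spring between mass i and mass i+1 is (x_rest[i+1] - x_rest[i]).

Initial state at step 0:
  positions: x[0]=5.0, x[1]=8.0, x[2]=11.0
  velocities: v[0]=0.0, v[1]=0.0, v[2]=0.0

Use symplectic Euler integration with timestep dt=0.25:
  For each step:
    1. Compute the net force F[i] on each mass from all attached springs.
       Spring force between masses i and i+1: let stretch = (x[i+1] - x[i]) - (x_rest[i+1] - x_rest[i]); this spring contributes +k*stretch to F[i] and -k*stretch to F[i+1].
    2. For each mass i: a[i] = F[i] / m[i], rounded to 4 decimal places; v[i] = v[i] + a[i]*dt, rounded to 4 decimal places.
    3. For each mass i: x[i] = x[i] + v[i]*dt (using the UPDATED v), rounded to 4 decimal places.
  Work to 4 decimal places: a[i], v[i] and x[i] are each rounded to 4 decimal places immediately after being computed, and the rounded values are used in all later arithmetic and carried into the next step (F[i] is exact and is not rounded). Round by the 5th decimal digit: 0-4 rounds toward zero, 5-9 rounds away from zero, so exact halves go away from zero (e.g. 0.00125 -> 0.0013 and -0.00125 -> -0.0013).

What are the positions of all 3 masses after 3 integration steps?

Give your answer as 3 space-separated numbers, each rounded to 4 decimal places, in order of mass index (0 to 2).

Answer: 3.7969 8.0000 12.2031

Derivation:
Step 0: x=[5.0000 8.0000 11.0000] v=[0.0000 0.0000 0.0000]
Step 1: x=[4.7500 8.0000 11.2500] v=[-1.0000 0.0000 1.0000]
Step 2: x=[4.3125 8.0000 11.6875] v=[-1.7500 0.0000 1.7500]
Step 3: x=[3.7969 8.0000 12.2031] v=[-2.0625 0.0000 2.0625]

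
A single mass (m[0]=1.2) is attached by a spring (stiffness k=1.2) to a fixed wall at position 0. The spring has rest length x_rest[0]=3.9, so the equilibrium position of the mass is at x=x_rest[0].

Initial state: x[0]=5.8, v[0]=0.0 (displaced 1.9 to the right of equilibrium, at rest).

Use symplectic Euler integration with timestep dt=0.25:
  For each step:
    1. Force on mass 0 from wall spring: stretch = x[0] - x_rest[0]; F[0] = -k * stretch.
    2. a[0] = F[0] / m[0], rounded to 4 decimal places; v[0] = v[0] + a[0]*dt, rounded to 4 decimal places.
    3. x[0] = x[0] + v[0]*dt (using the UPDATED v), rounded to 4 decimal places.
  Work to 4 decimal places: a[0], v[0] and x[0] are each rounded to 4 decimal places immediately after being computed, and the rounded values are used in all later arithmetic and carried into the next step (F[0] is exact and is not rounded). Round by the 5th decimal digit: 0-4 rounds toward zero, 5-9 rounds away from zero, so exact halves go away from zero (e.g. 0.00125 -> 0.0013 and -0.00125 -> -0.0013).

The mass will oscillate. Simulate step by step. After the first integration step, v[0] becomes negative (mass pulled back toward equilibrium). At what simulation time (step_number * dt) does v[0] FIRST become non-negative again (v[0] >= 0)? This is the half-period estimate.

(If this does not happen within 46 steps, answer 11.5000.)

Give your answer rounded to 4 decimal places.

Answer: 3.2500

Derivation:
Step 0: x=[5.8000] v=[0.0000]
Step 1: x=[5.6813] v=[-0.4750]
Step 2: x=[5.4512] v=[-0.9203]
Step 3: x=[5.1242] v=[-1.3081]
Step 4: x=[4.7207] v=[-1.6142]
Step 5: x=[4.2659] v=[-1.8194]
Step 6: x=[3.7882] v=[-1.9109]
Step 7: x=[3.3175] v=[-1.8830]
Step 8: x=[2.8832] v=[-1.7374]
Step 9: x=[2.5124] v=[-1.4832]
Step 10: x=[2.2283] v=[-1.1363]
Step 11: x=[2.0487] v=[-0.7184]
Step 12: x=[1.9848] v=[-0.2556]
Step 13: x=[2.0406] v=[0.2232]
First v>=0 after going negative at step 13, time=3.2500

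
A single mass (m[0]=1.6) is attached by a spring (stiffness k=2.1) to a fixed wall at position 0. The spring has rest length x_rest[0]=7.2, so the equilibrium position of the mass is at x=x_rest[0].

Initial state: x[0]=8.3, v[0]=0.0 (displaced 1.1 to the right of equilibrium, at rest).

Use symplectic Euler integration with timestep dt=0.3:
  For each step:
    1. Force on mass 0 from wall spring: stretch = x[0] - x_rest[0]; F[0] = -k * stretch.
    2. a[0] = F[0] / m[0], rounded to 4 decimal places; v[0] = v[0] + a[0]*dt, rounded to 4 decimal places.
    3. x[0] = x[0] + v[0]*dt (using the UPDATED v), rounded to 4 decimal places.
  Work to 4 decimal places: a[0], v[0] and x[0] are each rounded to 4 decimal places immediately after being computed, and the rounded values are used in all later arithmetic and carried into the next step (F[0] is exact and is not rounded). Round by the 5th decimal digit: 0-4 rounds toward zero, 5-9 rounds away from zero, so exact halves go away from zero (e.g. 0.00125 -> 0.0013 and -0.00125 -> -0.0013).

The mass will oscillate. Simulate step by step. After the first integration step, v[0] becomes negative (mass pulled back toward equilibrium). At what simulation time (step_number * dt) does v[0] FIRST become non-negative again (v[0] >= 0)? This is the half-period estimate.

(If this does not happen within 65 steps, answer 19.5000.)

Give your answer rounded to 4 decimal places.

Step 0: x=[8.3000] v=[0.0000]
Step 1: x=[8.1701] v=[-0.4331]
Step 2: x=[7.9256] v=[-0.8151]
Step 3: x=[7.5954] v=[-1.1008]
Step 4: x=[7.2185] v=[-1.2565]
Step 5: x=[6.8394] v=[-1.2638]
Step 6: x=[6.5029] v=[-1.1218]
Step 7: x=[6.2487] v=[-0.8473]
Step 8: x=[6.1069] v=[-0.4727]
Step 9: x=[6.0942] v=[-0.0423]
Step 10: x=[6.2121] v=[0.3931]
First v>=0 after going negative at step 10, time=3.0000

Answer: 3.0000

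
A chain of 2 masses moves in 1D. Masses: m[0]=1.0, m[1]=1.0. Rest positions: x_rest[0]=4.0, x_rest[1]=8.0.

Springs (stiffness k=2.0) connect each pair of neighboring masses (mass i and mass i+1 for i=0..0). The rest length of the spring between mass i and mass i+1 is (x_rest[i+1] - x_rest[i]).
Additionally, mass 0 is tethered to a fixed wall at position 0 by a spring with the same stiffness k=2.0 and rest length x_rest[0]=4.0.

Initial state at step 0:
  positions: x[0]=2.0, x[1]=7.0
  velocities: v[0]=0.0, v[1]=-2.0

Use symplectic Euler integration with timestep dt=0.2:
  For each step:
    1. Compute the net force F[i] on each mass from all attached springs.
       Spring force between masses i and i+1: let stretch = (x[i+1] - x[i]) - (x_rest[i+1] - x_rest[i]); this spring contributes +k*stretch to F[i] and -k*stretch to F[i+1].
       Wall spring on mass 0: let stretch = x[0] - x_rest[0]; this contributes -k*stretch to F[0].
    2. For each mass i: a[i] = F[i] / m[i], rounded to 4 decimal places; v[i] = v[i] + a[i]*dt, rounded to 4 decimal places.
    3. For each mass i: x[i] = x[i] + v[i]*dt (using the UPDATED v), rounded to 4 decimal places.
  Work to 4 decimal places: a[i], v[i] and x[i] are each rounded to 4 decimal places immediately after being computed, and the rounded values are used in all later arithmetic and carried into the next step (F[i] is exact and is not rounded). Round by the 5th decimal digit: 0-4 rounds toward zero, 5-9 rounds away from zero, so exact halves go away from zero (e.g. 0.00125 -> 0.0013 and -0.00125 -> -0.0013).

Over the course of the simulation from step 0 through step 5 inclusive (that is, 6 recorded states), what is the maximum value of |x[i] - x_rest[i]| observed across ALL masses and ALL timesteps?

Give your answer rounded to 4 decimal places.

Step 0: x=[2.0000 7.0000] v=[0.0000 -2.0000]
Step 1: x=[2.2400 6.5200] v=[1.2000 -2.4000]
Step 2: x=[2.6432 6.0176] v=[2.0160 -2.5120]
Step 3: x=[3.1049 5.5652] v=[2.3085 -2.2618]
Step 4: x=[3.5150 5.2360] v=[2.0507 -1.6459]
Step 5: x=[3.7816 5.0891] v=[1.3331 -0.7343]
Max displacement = 2.9109

Answer: 2.9109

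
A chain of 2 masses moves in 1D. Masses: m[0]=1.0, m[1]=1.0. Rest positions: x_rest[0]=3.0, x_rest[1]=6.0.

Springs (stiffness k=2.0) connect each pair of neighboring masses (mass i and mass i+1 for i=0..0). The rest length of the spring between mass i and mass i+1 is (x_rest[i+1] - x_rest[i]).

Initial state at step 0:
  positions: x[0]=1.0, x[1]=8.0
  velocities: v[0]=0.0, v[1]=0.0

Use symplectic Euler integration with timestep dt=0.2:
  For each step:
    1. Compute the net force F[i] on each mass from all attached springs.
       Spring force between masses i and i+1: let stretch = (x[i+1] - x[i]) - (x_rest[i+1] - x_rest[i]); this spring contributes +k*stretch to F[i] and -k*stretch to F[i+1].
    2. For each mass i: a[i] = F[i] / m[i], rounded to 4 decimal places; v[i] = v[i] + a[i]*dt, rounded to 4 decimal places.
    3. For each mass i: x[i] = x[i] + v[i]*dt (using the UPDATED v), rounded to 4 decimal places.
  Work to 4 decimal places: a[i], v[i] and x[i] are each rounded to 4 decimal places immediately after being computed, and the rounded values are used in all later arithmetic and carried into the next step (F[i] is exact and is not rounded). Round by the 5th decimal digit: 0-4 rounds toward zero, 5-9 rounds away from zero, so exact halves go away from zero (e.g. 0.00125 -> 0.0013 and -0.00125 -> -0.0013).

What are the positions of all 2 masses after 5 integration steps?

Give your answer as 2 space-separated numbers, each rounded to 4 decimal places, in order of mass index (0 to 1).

Step 0: x=[1.0000 8.0000] v=[0.0000 0.0000]
Step 1: x=[1.3200 7.6800] v=[1.6000 -1.6000]
Step 2: x=[1.9088 7.0912] v=[2.9440 -2.9440]
Step 3: x=[2.6722 6.3278] v=[3.8170 -3.8170]
Step 4: x=[3.4880 5.5120] v=[4.0792 -4.0792]
Step 5: x=[4.2258 4.7742] v=[3.6888 -3.6888]

Answer: 4.2258 4.7742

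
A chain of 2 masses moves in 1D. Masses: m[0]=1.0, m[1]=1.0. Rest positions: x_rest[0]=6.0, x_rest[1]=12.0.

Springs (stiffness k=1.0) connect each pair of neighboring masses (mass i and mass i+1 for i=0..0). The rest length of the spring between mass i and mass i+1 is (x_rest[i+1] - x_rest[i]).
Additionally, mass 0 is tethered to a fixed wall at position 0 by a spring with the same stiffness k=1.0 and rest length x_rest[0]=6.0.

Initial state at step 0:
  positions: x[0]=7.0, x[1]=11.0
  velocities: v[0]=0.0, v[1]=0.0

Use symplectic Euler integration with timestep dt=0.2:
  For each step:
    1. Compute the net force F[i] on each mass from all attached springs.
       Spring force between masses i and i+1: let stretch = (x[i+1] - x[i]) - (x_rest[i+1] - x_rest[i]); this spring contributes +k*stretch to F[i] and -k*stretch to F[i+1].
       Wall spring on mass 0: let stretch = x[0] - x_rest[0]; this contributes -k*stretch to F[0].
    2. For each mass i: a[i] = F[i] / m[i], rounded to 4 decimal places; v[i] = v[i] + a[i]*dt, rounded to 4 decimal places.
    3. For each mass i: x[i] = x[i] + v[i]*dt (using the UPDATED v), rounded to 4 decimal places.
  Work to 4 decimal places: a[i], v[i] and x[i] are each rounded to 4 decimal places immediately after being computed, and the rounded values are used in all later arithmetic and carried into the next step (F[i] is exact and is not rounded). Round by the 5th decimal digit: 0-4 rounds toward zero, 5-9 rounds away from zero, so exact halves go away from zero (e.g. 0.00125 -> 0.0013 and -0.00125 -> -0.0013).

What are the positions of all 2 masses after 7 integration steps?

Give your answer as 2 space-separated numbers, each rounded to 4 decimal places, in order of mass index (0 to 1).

Step 0: x=[7.0000 11.0000] v=[0.0000 0.0000]
Step 1: x=[6.8800 11.0800] v=[-0.6000 0.4000]
Step 2: x=[6.6528 11.2320] v=[-1.1360 0.7600]
Step 3: x=[6.3427 11.4408] v=[-1.5507 1.0442]
Step 4: x=[5.9828 11.6857] v=[-1.7996 1.2246]
Step 5: x=[5.6117 11.9425] v=[-1.8556 1.2840]
Step 6: x=[5.2693 12.1861] v=[-1.7118 1.2178]
Step 7: x=[4.9928 12.3930] v=[-1.3823 1.0344]

Answer: 4.9928 12.3930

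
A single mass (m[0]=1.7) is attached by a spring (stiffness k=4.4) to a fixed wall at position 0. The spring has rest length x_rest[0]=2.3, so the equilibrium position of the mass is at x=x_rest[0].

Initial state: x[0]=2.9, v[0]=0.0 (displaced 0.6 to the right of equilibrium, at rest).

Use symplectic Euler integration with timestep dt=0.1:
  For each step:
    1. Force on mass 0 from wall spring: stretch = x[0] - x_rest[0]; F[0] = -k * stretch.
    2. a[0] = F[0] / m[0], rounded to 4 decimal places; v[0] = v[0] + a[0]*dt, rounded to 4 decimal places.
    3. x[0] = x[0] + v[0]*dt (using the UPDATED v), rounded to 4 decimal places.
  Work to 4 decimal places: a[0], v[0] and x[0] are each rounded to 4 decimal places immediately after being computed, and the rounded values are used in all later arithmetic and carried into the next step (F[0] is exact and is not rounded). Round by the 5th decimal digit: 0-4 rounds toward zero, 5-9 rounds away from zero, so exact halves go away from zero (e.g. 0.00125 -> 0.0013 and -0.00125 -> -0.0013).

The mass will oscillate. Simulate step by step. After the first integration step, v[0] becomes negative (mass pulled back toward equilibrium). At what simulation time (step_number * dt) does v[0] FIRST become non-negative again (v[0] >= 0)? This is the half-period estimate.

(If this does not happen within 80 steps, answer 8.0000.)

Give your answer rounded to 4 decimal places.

Step 0: x=[2.9000] v=[0.0000]
Step 1: x=[2.8845] v=[-0.1553]
Step 2: x=[2.8538] v=[-0.3066]
Step 3: x=[2.8088] v=[-0.4499]
Step 4: x=[2.7506] v=[-0.5816]
Step 5: x=[2.6808] v=[-0.6982]
Step 6: x=[2.6011] v=[-0.7968]
Step 7: x=[2.5136] v=[-0.8747]
Step 8: x=[2.4206] v=[-0.9300]
Step 9: x=[2.3245] v=[-0.9612]
Step 10: x=[2.2278] v=[-0.9675]
Step 11: x=[2.1329] v=[-0.9488]
Step 12: x=[2.0423] v=[-0.9056]
Step 13: x=[1.9584] v=[-0.8389]
Step 14: x=[1.8834] v=[-0.7505]
Step 15: x=[1.8191] v=[-0.6427]
Step 16: x=[1.7673] v=[-0.5182]
Step 17: x=[1.7293] v=[-0.3803]
Step 18: x=[1.7060] v=[-0.2326]
Step 19: x=[1.6981] v=[-0.0789]
Step 20: x=[1.7058] v=[0.0769]
First v>=0 after going negative at step 20, time=2.0000

Answer: 2.0000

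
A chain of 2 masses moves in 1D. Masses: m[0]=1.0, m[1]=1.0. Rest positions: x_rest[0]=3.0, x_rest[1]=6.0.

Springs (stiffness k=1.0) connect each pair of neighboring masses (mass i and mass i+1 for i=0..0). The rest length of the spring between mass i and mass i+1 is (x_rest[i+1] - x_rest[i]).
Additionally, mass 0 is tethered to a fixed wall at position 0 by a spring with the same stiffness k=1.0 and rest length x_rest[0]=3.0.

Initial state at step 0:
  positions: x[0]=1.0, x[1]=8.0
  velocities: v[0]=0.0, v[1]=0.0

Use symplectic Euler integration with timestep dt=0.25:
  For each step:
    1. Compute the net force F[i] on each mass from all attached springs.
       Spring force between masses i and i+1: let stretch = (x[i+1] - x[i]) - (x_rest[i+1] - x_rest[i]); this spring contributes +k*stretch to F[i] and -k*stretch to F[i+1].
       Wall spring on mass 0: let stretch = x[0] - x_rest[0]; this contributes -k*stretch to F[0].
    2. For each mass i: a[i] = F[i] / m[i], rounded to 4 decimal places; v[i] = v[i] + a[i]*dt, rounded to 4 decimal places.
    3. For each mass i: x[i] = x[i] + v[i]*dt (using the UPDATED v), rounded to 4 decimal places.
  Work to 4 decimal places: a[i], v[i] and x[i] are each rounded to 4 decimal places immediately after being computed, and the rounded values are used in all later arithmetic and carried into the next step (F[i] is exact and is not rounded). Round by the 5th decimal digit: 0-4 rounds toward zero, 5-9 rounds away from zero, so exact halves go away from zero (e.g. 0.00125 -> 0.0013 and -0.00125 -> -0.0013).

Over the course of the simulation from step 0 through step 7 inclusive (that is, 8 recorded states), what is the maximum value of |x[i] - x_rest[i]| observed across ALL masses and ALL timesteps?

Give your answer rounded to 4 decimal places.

Step 0: x=[1.0000 8.0000] v=[0.0000 0.0000]
Step 1: x=[1.3750 7.7500] v=[1.5000 -1.0000]
Step 2: x=[2.0625 7.2891] v=[2.7500 -1.8438]
Step 3: x=[2.9478 6.6890] v=[3.5410 -2.4005]
Step 4: x=[3.8827 6.0426] v=[3.7394 -2.5858]
Step 5: x=[4.7099 5.4487] v=[3.3087 -2.3758]
Step 6: x=[5.2889 4.9961] v=[2.3159 -1.8105]
Step 7: x=[5.5190 4.7493] v=[0.9205 -0.9873]
Max displacement = 2.5190

Answer: 2.5190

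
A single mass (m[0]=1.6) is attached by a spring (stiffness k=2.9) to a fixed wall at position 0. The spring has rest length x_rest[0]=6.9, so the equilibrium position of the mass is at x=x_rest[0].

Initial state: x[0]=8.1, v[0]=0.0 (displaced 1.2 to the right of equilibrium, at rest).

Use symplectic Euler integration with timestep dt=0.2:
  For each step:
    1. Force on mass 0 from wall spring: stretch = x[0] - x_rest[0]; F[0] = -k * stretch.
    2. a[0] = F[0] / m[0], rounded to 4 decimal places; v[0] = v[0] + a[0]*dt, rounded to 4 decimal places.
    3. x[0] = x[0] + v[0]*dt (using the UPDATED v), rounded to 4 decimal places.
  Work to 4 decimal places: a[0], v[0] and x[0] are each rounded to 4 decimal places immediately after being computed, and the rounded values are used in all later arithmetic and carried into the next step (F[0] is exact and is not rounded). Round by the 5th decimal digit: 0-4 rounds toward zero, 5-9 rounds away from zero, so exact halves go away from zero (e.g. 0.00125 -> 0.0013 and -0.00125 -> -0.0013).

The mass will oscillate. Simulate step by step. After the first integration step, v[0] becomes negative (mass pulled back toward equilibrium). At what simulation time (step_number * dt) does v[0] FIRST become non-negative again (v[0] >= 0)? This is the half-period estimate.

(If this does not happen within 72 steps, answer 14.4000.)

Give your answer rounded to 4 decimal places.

Step 0: x=[8.1000] v=[0.0000]
Step 1: x=[8.0130] v=[-0.4350]
Step 2: x=[7.8453] v=[-0.8385]
Step 3: x=[7.6091] v=[-1.1812]
Step 4: x=[7.3215] v=[-1.4382]
Step 5: x=[7.0033] v=[-1.5910]
Step 6: x=[6.6776] v=[-1.6284]
Step 7: x=[6.3680] v=[-1.5478]
Step 8: x=[6.0970] v=[-1.3549]
Step 9: x=[5.8842] v=[-1.0638]
Step 10: x=[5.7451] v=[-0.6956]
Step 11: x=[5.6897] v=[-0.2769]
Step 12: x=[5.7221] v=[0.1618]
First v>=0 after going negative at step 12, time=2.4000

Answer: 2.4000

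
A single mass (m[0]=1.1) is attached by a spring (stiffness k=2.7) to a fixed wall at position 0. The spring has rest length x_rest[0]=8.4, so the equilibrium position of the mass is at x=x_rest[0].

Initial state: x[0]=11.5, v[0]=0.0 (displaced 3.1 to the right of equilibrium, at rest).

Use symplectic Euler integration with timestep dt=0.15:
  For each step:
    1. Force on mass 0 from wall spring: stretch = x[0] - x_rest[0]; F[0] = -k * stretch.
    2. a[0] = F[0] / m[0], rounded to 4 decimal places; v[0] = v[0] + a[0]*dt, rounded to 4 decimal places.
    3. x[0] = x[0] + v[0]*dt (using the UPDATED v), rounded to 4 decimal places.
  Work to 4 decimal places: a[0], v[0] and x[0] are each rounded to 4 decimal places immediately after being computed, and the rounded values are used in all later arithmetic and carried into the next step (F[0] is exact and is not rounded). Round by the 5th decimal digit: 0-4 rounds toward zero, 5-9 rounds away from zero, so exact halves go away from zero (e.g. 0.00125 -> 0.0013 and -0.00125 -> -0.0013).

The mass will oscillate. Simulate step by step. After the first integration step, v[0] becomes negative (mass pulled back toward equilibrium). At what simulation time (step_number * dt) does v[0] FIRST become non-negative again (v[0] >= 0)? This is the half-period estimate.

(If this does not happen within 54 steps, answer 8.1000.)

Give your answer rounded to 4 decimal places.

Answer: 2.1000

Derivation:
Step 0: x=[11.5000] v=[0.0000]
Step 1: x=[11.3288] v=[-1.1414]
Step 2: x=[10.9958] v=[-2.2197]
Step 3: x=[10.5195] v=[-3.1754]
Step 4: x=[9.9261] v=[-3.9558]
Step 5: x=[9.2484] v=[-4.5177]
Step 6: x=[8.5239] v=[-4.8301]
Step 7: x=[7.7925] v=[-4.8757]
Step 8: x=[7.0947] v=[-4.6520]
Step 9: x=[6.4690] v=[-4.1714]
Step 10: x=[5.9499] v=[-3.4604]
Step 11: x=[5.5662] v=[-2.5583]
Step 12: x=[5.3390] v=[-1.5149]
Step 13: x=[5.2808] v=[-0.3879]
Step 14: x=[5.3949] v=[0.7605]
First v>=0 after going negative at step 14, time=2.1000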